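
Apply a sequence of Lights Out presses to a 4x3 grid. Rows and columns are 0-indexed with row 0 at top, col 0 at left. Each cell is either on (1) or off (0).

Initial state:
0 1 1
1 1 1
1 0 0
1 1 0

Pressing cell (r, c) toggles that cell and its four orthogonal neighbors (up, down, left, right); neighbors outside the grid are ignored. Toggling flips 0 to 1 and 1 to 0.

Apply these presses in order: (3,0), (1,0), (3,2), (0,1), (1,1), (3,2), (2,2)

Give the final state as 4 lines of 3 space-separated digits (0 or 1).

After press 1 at (3,0):
0 1 1
1 1 1
0 0 0
0 0 0

After press 2 at (1,0):
1 1 1
0 0 1
1 0 0
0 0 0

After press 3 at (3,2):
1 1 1
0 0 1
1 0 1
0 1 1

After press 4 at (0,1):
0 0 0
0 1 1
1 0 1
0 1 1

After press 5 at (1,1):
0 1 0
1 0 0
1 1 1
0 1 1

After press 6 at (3,2):
0 1 0
1 0 0
1 1 0
0 0 0

After press 7 at (2,2):
0 1 0
1 0 1
1 0 1
0 0 1

Answer: 0 1 0
1 0 1
1 0 1
0 0 1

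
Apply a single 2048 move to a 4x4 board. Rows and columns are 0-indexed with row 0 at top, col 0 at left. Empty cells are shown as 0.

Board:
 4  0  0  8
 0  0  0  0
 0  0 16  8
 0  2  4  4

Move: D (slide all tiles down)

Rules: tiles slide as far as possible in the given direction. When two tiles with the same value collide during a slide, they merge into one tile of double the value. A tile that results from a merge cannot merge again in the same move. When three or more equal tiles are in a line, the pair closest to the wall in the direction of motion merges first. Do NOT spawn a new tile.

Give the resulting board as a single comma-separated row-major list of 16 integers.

Answer: 0, 0, 0, 0, 0, 0, 0, 0, 0, 0, 16, 16, 4, 2, 4, 4

Derivation:
Slide down:
col 0: [4, 0, 0, 0] -> [0, 0, 0, 4]
col 1: [0, 0, 0, 2] -> [0, 0, 0, 2]
col 2: [0, 0, 16, 4] -> [0, 0, 16, 4]
col 3: [8, 0, 8, 4] -> [0, 0, 16, 4]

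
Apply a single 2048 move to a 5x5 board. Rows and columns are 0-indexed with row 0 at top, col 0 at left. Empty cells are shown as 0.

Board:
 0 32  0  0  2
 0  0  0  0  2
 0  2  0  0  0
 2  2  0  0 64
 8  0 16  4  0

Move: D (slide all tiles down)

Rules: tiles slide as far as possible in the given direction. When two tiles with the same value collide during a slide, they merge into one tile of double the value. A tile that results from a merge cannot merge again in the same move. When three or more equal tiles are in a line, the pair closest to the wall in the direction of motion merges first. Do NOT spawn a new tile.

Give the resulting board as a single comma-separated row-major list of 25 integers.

Slide down:
col 0: [0, 0, 0, 2, 8] -> [0, 0, 0, 2, 8]
col 1: [32, 0, 2, 2, 0] -> [0, 0, 0, 32, 4]
col 2: [0, 0, 0, 0, 16] -> [0, 0, 0, 0, 16]
col 3: [0, 0, 0, 0, 4] -> [0, 0, 0, 0, 4]
col 4: [2, 2, 0, 64, 0] -> [0, 0, 0, 4, 64]

Answer: 0, 0, 0, 0, 0, 0, 0, 0, 0, 0, 0, 0, 0, 0, 0, 2, 32, 0, 0, 4, 8, 4, 16, 4, 64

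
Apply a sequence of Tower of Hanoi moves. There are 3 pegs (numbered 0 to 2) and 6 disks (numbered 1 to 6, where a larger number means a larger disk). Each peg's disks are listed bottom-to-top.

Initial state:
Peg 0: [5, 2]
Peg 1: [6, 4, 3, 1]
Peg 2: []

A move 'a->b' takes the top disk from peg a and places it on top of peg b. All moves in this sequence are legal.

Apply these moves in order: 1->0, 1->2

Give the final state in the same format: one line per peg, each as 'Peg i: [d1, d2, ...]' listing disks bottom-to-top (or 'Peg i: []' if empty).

Answer: Peg 0: [5, 2, 1]
Peg 1: [6, 4]
Peg 2: [3]

Derivation:
After move 1 (1->0):
Peg 0: [5, 2, 1]
Peg 1: [6, 4, 3]
Peg 2: []

After move 2 (1->2):
Peg 0: [5, 2, 1]
Peg 1: [6, 4]
Peg 2: [3]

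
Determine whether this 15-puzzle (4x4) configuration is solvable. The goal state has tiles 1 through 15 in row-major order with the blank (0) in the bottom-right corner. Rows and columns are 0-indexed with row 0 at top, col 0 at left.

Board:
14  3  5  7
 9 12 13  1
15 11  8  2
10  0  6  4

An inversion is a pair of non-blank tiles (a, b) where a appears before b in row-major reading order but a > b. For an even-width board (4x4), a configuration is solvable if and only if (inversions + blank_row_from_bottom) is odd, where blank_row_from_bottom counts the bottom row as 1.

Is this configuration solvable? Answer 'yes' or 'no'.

Inversions: 58
Blank is in row 3 (0-indexed from top), which is row 1 counting from the bottom (bottom = 1).
58 + 1 = 59, which is odd, so the puzzle is solvable.

Answer: yes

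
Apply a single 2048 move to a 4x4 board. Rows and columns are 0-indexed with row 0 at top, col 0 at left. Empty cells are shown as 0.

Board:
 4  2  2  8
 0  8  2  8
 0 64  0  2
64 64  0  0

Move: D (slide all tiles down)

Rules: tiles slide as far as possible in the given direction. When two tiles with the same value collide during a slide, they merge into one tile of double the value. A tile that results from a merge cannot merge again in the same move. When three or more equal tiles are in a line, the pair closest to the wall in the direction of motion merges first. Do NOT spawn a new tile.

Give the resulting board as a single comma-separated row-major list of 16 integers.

Answer: 0, 0, 0, 0, 0, 2, 0, 0, 4, 8, 0, 16, 64, 128, 4, 2

Derivation:
Slide down:
col 0: [4, 0, 0, 64] -> [0, 0, 4, 64]
col 1: [2, 8, 64, 64] -> [0, 2, 8, 128]
col 2: [2, 2, 0, 0] -> [0, 0, 0, 4]
col 3: [8, 8, 2, 0] -> [0, 0, 16, 2]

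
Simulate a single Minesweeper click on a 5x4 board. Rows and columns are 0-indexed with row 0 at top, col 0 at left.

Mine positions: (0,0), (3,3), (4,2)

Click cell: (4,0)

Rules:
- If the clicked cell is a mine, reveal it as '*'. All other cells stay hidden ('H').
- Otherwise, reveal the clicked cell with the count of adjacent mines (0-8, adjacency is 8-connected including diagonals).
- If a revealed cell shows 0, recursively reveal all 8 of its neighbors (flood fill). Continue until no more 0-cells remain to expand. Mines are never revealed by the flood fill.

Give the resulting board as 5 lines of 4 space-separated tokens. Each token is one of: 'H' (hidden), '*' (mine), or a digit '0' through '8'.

H 1 0 0
1 1 0 0
0 0 1 1
0 1 2 H
0 1 H H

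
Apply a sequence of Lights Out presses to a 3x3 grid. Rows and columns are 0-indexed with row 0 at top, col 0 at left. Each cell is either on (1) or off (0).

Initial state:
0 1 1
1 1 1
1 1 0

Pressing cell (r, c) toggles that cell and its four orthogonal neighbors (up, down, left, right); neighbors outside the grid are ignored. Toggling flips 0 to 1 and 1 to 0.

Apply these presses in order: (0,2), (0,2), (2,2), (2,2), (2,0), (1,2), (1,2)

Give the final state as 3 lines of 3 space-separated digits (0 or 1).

After press 1 at (0,2):
0 0 0
1 1 0
1 1 0

After press 2 at (0,2):
0 1 1
1 1 1
1 1 0

After press 3 at (2,2):
0 1 1
1 1 0
1 0 1

After press 4 at (2,2):
0 1 1
1 1 1
1 1 0

After press 5 at (2,0):
0 1 1
0 1 1
0 0 0

After press 6 at (1,2):
0 1 0
0 0 0
0 0 1

After press 7 at (1,2):
0 1 1
0 1 1
0 0 0

Answer: 0 1 1
0 1 1
0 0 0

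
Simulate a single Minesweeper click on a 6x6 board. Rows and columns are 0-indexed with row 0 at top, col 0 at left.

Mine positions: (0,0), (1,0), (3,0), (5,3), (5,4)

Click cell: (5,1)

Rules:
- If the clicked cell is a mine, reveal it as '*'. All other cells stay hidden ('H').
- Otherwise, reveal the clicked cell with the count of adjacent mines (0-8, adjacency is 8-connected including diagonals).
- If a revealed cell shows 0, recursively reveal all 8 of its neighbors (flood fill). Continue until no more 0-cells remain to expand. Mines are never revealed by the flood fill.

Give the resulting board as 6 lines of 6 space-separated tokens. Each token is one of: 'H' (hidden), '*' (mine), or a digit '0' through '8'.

H H H H H H
H H H H H H
H H H H H H
H H H H H H
1 1 1 H H H
0 0 1 H H H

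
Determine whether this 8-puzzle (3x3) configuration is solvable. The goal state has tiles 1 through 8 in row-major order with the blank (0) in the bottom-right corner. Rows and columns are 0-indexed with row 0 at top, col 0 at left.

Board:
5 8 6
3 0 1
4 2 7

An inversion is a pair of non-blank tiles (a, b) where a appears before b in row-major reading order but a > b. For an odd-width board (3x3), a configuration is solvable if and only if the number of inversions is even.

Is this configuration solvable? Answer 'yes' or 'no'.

Answer: no

Derivation:
Inversions (pairs i<j in row-major order where tile[i] > tile[j] > 0): 17
17 is odd, so the puzzle is not solvable.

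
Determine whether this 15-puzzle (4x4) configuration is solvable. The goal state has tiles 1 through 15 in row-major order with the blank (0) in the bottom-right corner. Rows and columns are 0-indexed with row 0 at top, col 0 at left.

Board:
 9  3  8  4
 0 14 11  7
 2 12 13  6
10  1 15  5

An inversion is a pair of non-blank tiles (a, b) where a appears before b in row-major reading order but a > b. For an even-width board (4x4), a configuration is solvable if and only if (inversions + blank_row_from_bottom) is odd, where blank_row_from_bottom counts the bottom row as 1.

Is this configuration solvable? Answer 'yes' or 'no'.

Answer: no

Derivation:
Inversions: 51
Blank is in row 1 (0-indexed from top), which is row 3 counting from the bottom (bottom = 1).
51 + 3 = 54, which is even, so the puzzle is not solvable.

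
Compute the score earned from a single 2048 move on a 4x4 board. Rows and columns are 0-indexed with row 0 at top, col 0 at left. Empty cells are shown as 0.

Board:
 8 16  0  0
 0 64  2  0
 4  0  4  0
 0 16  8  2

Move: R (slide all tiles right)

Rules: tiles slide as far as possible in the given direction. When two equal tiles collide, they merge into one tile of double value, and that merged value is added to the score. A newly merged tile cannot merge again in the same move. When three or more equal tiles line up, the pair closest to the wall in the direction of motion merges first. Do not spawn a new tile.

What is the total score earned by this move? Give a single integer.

Answer: 8

Derivation:
Slide right:
row 0: [8, 16, 0, 0] -> [0, 0, 8, 16]  score +0 (running 0)
row 1: [0, 64, 2, 0] -> [0, 0, 64, 2]  score +0 (running 0)
row 2: [4, 0, 4, 0] -> [0, 0, 0, 8]  score +8 (running 8)
row 3: [0, 16, 8, 2] -> [0, 16, 8, 2]  score +0 (running 8)
Board after move:
 0  0  8 16
 0  0 64  2
 0  0  0  8
 0 16  8  2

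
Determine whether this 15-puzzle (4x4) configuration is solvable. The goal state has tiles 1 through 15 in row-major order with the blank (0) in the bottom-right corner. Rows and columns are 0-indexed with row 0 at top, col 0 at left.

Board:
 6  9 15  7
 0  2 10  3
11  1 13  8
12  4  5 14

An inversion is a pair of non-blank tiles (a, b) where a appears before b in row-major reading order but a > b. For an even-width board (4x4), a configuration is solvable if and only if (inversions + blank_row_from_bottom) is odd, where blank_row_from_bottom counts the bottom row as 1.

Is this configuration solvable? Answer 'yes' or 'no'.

Inversions: 48
Blank is in row 1 (0-indexed from top), which is row 3 counting from the bottom (bottom = 1).
48 + 3 = 51, which is odd, so the puzzle is solvable.

Answer: yes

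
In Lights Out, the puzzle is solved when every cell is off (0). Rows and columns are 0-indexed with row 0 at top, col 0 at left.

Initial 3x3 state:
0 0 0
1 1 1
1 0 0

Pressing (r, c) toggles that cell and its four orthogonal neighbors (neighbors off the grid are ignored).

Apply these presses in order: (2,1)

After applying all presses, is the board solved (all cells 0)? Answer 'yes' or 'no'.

After press 1 at (2,1):
0 0 0
1 0 1
0 1 1

Lights still on: 4

Answer: no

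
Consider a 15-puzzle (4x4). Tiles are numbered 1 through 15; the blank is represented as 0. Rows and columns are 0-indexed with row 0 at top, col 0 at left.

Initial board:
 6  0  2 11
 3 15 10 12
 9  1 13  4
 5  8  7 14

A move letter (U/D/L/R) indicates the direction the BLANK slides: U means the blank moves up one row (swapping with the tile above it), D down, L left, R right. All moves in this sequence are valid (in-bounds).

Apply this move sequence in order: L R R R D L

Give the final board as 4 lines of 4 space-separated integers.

After move 1 (L):
 0  6  2 11
 3 15 10 12
 9  1 13  4
 5  8  7 14

After move 2 (R):
 6  0  2 11
 3 15 10 12
 9  1 13  4
 5  8  7 14

After move 3 (R):
 6  2  0 11
 3 15 10 12
 9  1 13  4
 5  8  7 14

After move 4 (R):
 6  2 11  0
 3 15 10 12
 9  1 13  4
 5  8  7 14

After move 5 (D):
 6  2 11 12
 3 15 10  0
 9  1 13  4
 5  8  7 14

After move 6 (L):
 6  2 11 12
 3 15  0 10
 9  1 13  4
 5  8  7 14

Answer:  6  2 11 12
 3 15  0 10
 9  1 13  4
 5  8  7 14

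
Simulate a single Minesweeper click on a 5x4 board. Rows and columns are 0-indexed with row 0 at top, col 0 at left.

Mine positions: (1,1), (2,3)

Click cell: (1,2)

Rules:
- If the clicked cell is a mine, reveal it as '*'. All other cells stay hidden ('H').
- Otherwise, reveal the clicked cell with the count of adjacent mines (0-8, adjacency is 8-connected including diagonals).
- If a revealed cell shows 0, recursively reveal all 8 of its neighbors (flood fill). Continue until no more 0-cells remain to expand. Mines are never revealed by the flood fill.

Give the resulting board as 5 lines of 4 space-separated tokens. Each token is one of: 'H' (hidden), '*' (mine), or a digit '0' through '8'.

H H H H
H H 2 H
H H H H
H H H H
H H H H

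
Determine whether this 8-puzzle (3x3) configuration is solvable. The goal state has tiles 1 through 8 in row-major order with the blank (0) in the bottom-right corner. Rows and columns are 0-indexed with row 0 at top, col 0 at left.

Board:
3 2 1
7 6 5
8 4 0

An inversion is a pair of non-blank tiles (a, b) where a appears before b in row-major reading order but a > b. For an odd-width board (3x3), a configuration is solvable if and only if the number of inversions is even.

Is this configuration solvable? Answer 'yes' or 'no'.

Answer: yes

Derivation:
Inversions (pairs i<j in row-major order where tile[i] > tile[j] > 0): 10
10 is even, so the puzzle is solvable.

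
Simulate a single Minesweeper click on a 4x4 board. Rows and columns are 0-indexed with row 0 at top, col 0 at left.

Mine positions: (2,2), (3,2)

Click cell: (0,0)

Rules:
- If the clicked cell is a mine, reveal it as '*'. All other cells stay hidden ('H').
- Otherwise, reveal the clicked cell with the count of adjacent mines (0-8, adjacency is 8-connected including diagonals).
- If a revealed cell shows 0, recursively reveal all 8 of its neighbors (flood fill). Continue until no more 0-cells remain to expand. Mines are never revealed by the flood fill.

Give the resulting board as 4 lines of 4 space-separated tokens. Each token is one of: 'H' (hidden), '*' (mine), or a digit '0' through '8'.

0 0 0 0
0 1 1 1
0 2 H H
0 2 H H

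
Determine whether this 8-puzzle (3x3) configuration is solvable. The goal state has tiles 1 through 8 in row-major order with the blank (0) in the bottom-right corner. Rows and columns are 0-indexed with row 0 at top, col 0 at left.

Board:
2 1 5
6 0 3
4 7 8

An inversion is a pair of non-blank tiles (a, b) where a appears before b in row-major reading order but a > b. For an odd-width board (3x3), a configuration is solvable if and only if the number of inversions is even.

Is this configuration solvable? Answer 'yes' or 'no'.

Inversions (pairs i<j in row-major order where tile[i] > tile[j] > 0): 5
5 is odd, so the puzzle is not solvable.

Answer: no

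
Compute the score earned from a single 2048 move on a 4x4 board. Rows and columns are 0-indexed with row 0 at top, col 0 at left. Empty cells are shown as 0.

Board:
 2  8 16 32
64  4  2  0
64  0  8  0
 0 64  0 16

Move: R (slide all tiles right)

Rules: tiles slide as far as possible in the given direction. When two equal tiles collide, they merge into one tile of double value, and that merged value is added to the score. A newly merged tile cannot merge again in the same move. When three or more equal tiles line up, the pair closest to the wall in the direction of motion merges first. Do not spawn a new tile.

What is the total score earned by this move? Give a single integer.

Answer: 0

Derivation:
Slide right:
row 0: [2, 8, 16, 32] -> [2, 8, 16, 32]  score +0 (running 0)
row 1: [64, 4, 2, 0] -> [0, 64, 4, 2]  score +0 (running 0)
row 2: [64, 0, 8, 0] -> [0, 0, 64, 8]  score +0 (running 0)
row 3: [0, 64, 0, 16] -> [0, 0, 64, 16]  score +0 (running 0)
Board after move:
 2  8 16 32
 0 64  4  2
 0  0 64  8
 0  0 64 16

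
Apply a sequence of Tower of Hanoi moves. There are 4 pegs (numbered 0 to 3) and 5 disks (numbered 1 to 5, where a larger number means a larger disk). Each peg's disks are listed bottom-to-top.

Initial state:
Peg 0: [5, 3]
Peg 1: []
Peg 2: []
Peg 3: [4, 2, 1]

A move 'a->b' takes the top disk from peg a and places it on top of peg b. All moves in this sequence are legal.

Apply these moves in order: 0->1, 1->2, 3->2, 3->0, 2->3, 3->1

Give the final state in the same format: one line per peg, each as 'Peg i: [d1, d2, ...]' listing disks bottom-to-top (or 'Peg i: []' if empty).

After move 1 (0->1):
Peg 0: [5]
Peg 1: [3]
Peg 2: []
Peg 3: [4, 2, 1]

After move 2 (1->2):
Peg 0: [5]
Peg 1: []
Peg 2: [3]
Peg 3: [4, 2, 1]

After move 3 (3->2):
Peg 0: [5]
Peg 1: []
Peg 2: [3, 1]
Peg 3: [4, 2]

After move 4 (3->0):
Peg 0: [5, 2]
Peg 1: []
Peg 2: [3, 1]
Peg 3: [4]

After move 5 (2->3):
Peg 0: [5, 2]
Peg 1: []
Peg 2: [3]
Peg 3: [4, 1]

After move 6 (3->1):
Peg 0: [5, 2]
Peg 1: [1]
Peg 2: [3]
Peg 3: [4]

Answer: Peg 0: [5, 2]
Peg 1: [1]
Peg 2: [3]
Peg 3: [4]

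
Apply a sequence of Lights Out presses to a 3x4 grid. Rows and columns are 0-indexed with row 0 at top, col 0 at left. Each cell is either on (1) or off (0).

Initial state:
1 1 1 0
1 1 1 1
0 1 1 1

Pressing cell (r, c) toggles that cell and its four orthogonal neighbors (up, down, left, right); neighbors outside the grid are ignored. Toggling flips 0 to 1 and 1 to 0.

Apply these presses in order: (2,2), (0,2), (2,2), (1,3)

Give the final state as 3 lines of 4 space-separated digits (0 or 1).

Answer: 1 0 0 0
1 1 1 0
0 1 1 0

Derivation:
After press 1 at (2,2):
1 1 1 0
1 1 0 1
0 0 0 0

After press 2 at (0,2):
1 0 0 1
1 1 1 1
0 0 0 0

After press 3 at (2,2):
1 0 0 1
1 1 0 1
0 1 1 1

After press 4 at (1,3):
1 0 0 0
1 1 1 0
0 1 1 0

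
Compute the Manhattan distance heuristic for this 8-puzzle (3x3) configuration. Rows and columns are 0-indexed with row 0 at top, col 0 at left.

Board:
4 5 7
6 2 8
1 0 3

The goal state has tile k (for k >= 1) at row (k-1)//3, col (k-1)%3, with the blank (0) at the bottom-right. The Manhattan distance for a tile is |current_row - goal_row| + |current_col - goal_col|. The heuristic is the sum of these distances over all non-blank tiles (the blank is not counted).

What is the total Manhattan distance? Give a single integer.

Answer: 15

Derivation:
Tile 4: at (0,0), goal (1,0), distance |0-1|+|0-0| = 1
Tile 5: at (0,1), goal (1,1), distance |0-1|+|1-1| = 1
Tile 7: at (0,2), goal (2,0), distance |0-2|+|2-0| = 4
Tile 6: at (1,0), goal (1,2), distance |1-1|+|0-2| = 2
Tile 2: at (1,1), goal (0,1), distance |1-0|+|1-1| = 1
Tile 8: at (1,2), goal (2,1), distance |1-2|+|2-1| = 2
Tile 1: at (2,0), goal (0,0), distance |2-0|+|0-0| = 2
Tile 3: at (2,2), goal (0,2), distance |2-0|+|2-2| = 2
Sum: 1 + 1 + 4 + 2 + 1 + 2 + 2 + 2 = 15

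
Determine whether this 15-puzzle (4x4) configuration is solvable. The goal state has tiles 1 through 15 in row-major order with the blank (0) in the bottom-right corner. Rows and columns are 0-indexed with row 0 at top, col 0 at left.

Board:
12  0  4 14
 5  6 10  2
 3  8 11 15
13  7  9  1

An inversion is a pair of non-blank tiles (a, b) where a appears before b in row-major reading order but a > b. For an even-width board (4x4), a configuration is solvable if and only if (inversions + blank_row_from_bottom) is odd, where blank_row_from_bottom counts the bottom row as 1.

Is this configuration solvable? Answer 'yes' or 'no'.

Inversions: 53
Blank is in row 0 (0-indexed from top), which is row 4 counting from the bottom (bottom = 1).
53 + 4 = 57, which is odd, so the puzzle is solvable.

Answer: yes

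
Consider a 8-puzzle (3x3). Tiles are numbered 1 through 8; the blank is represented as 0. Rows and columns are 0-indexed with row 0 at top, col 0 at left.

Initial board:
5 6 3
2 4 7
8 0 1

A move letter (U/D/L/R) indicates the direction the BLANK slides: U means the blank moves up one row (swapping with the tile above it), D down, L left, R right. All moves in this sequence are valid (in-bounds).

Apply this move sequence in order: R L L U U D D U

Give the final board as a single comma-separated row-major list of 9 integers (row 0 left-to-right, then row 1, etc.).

After move 1 (R):
5 6 3
2 4 7
8 1 0

After move 2 (L):
5 6 3
2 4 7
8 0 1

After move 3 (L):
5 6 3
2 4 7
0 8 1

After move 4 (U):
5 6 3
0 4 7
2 8 1

After move 5 (U):
0 6 3
5 4 7
2 8 1

After move 6 (D):
5 6 3
0 4 7
2 8 1

After move 7 (D):
5 6 3
2 4 7
0 8 1

After move 8 (U):
5 6 3
0 4 7
2 8 1

Answer: 5, 6, 3, 0, 4, 7, 2, 8, 1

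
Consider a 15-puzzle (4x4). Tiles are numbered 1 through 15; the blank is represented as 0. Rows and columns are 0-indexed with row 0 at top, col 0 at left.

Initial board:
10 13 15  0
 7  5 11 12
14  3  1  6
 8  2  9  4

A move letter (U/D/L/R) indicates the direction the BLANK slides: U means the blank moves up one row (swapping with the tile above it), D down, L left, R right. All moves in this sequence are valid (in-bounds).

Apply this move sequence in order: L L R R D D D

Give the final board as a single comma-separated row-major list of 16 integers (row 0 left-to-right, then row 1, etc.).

After move 1 (L):
10 13  0 15
 7  5 11 12
14  3  1  6
 8  2  9  4

After move 2 (L):
10  0 13 15
 7  5 11 12
14  3  1  6
 8  2  9  4

After move 3 (R):
10 13  0 15
 7  5 11 12
14  3  1  6
 8  2  9  4

After move 4 (R):
10 13 15  0
 7  5 11 12
14  3  1  6
 8  2  9  4

After move 5 (D):
10 13 15 12
 7  5 11  0
14  3  1  6
 8  2  9  4

After move 6 (D):
10 13 15 12
 7  5 11  6
14  3  1  0
 8  2  9  4

After move 7 (D):
10 13 15 12
 7  5 11  6
14  3  1  4
 8  2  9  0

Answer: 10, 13, 15, 12, 7, 5, 11, 6, 14, 3, 1, 4, 8, 2, 9, 0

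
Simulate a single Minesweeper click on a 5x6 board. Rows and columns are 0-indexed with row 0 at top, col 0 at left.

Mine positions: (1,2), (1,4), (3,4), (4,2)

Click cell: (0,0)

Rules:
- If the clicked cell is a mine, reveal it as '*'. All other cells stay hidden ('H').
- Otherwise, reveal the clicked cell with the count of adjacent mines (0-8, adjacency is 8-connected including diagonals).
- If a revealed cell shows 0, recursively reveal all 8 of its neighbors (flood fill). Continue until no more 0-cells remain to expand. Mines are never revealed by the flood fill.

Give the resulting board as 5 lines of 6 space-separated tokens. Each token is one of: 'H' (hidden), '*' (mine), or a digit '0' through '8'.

0 1 H H H H
0 1 H H H H
0 1 H H H H
0 1 H H H H
0 1 H H H H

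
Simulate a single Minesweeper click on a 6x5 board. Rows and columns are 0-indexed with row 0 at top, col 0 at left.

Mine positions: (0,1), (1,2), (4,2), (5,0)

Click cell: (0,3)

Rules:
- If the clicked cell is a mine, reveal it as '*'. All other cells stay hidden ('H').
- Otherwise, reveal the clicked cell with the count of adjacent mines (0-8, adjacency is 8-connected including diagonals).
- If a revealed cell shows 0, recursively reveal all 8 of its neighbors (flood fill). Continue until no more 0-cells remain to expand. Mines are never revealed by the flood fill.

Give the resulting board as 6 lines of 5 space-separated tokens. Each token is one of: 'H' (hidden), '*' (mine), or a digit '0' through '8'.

H H H 1 H
H H H H H
H H H H H
H H H H H
H H H H H
H H H H H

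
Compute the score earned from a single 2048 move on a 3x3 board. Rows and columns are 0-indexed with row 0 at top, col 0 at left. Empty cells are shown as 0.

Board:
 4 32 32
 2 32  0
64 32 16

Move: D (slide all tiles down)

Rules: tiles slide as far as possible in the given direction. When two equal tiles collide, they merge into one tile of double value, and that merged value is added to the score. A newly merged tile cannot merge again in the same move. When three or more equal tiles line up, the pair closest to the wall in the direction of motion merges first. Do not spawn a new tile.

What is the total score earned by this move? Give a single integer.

Slide down:
col 0: [4, 2, 64] -> [4, 2, 64]  score +0 (running 0)
col 1: [32, 32, 32] -> [0, 32, 64]  score +64 (running 64)
col 2: [32, 0, 16] -> [0, 32, 16]  score +0 (running 64)
Board after move:
 4  0  0
 2 32 32
64 64 16

Answer: 64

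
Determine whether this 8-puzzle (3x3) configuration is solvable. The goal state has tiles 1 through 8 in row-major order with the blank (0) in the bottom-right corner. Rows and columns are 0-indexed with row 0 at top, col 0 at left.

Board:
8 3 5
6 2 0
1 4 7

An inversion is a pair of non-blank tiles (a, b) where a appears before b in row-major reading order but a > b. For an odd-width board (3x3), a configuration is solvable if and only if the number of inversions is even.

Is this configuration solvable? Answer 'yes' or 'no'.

Inversions (pairs i<j in row-major order where tile[i] > tile[j] > 0): 16
16 is even, so the puzzle is solvable.

Answer: yes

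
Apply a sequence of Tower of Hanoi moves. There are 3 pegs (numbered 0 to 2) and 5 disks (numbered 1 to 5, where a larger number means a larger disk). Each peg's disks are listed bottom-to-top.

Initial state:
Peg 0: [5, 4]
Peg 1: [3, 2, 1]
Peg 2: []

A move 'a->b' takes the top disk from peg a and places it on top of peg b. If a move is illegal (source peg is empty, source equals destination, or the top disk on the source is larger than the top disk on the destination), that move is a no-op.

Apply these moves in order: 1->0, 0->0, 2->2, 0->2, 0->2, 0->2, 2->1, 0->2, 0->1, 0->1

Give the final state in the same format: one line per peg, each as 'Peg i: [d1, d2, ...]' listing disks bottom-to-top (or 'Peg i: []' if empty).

Answer: Peg 0: [5]
Peg 1: [3, 2, 1]
Peg 2: [4]

Derivation:
After move 1 (1->0):
Peg 0: [5, 4, 1]
Peg 1: [3, 2]
Peg 2: []

After move 2 (0->0):
Peg 0: [5, 4, 1]
Peg 1: [3, 2]
Peg 2: []

After move 3 (2->2):
Peg 0: [5, 4, 1]
Peg 1: [3, 2]
Peg 2: []

After move 4 (0->2):
Peg 0: [5, 4]
Peg 1: [3, 2]
Peg 2: [1]

After move 5 (0->2):
Peg 0: [5, 4]
Peg 1: [3, 2]
Peg 2: [1]

After move 6 (0->2):
Peg 0: [5, 4]
Peg 1: [3, 2]
Peg 2: [1]

After move 7 (2->1):
Peg 0: [5, 4]
Peg 1: [3, 2, 1]
Peg 2: []

After move 8 (0->2):
Peg 0: [5]
Peg 1: [3, 2, 1]
Peg 2: [4]

After move 9 (0->1):
Peg 0: [5]
Peg 1: [3, 2, 1]
Peg 2: [4]

After move 10 (0->1):
Peg 0: [5]
Peg 1: [3, 2, 1]
Peg 2: [4]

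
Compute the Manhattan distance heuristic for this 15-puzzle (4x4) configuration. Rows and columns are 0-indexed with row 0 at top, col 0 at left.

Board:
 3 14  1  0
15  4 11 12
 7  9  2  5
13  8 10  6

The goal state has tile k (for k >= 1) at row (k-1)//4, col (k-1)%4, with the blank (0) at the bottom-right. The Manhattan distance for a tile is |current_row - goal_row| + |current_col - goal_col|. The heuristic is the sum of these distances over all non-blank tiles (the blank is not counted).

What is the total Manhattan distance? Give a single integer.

Tile 3: at (0,0), goal (0,2), distance |0-0|+|0-2| = 2
Tile 14: at (0,1), goal (3,1), distance |0-3|+|1-1| = 3
Tile 1: at (0,2), goal (0,0), distance |0-0|+|2-0| = 2
Tile 15: at (1,0), goal (3,2), distance |1-3|+|0-2| = 4
Tile 4: at (1,1), goal (0,3), distance |1-0|+|1-3| = 3
Tile 11: at (1,2), goal (2,2), distance |1-2|+|2-2| = 1
Tile 12: at (1,3), goal (2,3), distance |1-2|+|3-3| = 1
Tile 7: at (2,0), goal (1,2), distance |2-1|+|0-2| = 3
Tile 9: at (2,1), goal (2,0), distance |2-2|+|1-0| = 1
Tile 2: at (2,2), goal (0,1), distance |2-0|+|2-1| = 3
Tile 5: at (2,3), goal (1,0), distance |2-1|+|3-0| = 4
Tile 13: at (3,0), goal (3,0), distance |3-3|+|0-0| = 0
Tile 8: at (3,1), goal (1,3), distance |3-1|+|1-3| = 4
Tile 10: at (3,2), goal (2,1), distance |3-2|+|2-1| = 2
Tile 6: at (3,3), goal (1,1), distance |3-1|+|3-1| = 4
Sum: 2 + 3 + 2 + 4 + 3 + 1 + 1 + 3 + 1 + 3 + 4 + 0 + 4 + 2 + 4 = 37

Answer: 37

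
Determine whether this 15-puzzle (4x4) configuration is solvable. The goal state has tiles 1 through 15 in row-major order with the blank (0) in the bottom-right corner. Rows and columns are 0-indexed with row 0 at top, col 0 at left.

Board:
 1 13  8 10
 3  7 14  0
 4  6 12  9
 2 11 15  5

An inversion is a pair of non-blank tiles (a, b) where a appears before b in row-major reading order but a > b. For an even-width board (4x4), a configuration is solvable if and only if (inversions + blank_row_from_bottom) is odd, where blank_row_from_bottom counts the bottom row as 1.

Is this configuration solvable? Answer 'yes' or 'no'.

Answer: no

Derivation:
Inversions: 47
Blank is in row 1 (0-indexed from top), which is row 3 counting from the bottom (bottom = 1).
47 + 3 = 50, which is even, so the puzzle is not solvable.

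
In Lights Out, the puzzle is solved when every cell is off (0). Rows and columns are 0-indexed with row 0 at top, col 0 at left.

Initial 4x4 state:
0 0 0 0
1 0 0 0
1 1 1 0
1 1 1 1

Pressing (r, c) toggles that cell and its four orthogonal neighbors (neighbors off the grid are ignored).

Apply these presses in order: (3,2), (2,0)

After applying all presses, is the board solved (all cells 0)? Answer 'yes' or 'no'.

Answer: yes

Derivation:
After press 1 at (3,2):
0 0 0 0
1 0 0 0
1 1 0 0
1 0 0 0

After press 2 at (2,0):
0 0 0 0
0 0 0 0
0 0 0 0
0 0 0 0

Lights still on: 0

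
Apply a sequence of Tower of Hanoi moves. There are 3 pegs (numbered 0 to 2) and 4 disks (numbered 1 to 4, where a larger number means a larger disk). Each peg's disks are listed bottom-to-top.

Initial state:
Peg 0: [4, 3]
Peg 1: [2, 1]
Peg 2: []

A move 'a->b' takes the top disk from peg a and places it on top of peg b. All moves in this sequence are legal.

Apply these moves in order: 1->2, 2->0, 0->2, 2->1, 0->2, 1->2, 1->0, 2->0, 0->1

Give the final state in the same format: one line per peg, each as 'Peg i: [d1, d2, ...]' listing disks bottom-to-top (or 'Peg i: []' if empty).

After move 1 (1->2):
Peg 0: [4, 3]
Peg 1: [2]
Peg 2: [1]

After move 2 (2->0):
Peg 0: [4, 3, 1]
Peg 1: [2]
Peg 2: []

After move 3 (0->2):
Peg 0: [4, 3]
Peg 1: [2]
Peg 2: [1]

After move 4 (2->1):
Peg 0: [4, 3]
Peg 1: [2, 1]
Peg 2: []

After move 5 (0->2):
Peg 0: [4]
Peg 1: [2, 1]
Peg 2: [3]

After move 6 (1->2):
Peg 0: [4]
Peg 1: [2]
Peg 2: [3, 1]

After move 7 (1->0):
Peg 0: [4, 2]
Peg 1: []
Peg 2: [3, 1]

After move 8 (2->0):
Peg 0: [4, 2, 1]
Peg 1: []
Peg 2: [3]

After move 9 (0->1):
Peg 0: [4, 2]
Peg 1: [1]
Peg 2: [3]

Answer: Peg 0: [4, 2]
Peg 1: [1]
Peg 2: [3]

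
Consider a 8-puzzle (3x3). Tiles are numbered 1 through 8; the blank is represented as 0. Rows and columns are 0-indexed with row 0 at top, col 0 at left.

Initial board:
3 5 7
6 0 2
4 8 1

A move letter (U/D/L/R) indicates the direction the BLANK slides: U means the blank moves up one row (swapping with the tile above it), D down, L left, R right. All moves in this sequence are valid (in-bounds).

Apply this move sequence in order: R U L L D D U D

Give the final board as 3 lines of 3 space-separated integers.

After move 1 (R):
3 5 7
6 2 0
4 8 1

After move 2 (U):
3 5 0
6 2 7
4 8 1

After move 3 (L):
3 0 5
6 2 7
4 8 1

After move 4 (L):
0 3 5
6 2 7
4 8 1

After move 5 (D):
6 3 5
0 2 7
4 8 1

After move 6 (D):
6 3 5
4 2 7
0 8 1

After move 7 (U):
6 3 5
0 2 7
4 8 1

After move 8 (D):
6 3 5
4 2 7
0 8 1

Answer: 6 3 5
4 2 7
0 8 1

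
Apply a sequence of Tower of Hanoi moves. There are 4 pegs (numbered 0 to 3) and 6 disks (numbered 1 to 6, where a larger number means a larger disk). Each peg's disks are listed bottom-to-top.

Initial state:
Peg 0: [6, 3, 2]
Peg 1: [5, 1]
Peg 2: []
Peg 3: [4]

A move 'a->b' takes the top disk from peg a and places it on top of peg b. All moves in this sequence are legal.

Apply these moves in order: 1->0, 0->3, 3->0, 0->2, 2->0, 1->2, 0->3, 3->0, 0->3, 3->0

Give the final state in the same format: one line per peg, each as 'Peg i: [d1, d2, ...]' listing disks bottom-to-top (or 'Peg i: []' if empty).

Answer: Peg 0: [6, 3, 2, 1]
Peg 1: []
Peg 2: [5]
Peg 3: [4]

Derivation:
After move 1 (1->0):
Peg 0: [6, 3, 2, 1]
Peg 1: [5]
Peg 2: []
Peg 3: [4]

After move 2 (0->3):
Peg 0: [6, 3, 2]
Peg 1: [5]
Peg 2: []
Peg 3: [4, 1]

After move 3 (3->0):
Peg 0: [6, 3, 2, 1]
Peg 1: [5]
Peg 2: []
Peg 3: [4]

After move 4 (0->2):
Peg 0: [6, 3, 2]
Peg 1: [5]
Peg 2: [1]
Peg 3: [4]

After move 5 (2->0):
Peg 0: [6, 3, 2, 1]
Peg 1: [5]
Peg 2: []
Peg 3: [4]

After move 6 (1->2):
Peg 0: [6, 3, 2, 1]
Peg 1: []
Peg 2: [5]
Peg 3: [4]

After move 7 (0->3):
Peg 0: [6, 3, 2]
Peg 1: []
Peg 2: [5]
Peg 3: [4, 1]

After move 8 (3->0):
Peg 0: [6, 3, 2, 1]
Peg 1: []
Peg 2: [5]
Peg 3: [4]

After move 9 (0->3):
Peg 0: [6, 3, 2]
Peg 1: []
Peg 2: [5]
Peg 3: [4, 1]

After move 10 (3->0):
Peg 0: [6, 3, 2, 1]
Peg 1: []
Peg 2: [5]
Peg 3: [4]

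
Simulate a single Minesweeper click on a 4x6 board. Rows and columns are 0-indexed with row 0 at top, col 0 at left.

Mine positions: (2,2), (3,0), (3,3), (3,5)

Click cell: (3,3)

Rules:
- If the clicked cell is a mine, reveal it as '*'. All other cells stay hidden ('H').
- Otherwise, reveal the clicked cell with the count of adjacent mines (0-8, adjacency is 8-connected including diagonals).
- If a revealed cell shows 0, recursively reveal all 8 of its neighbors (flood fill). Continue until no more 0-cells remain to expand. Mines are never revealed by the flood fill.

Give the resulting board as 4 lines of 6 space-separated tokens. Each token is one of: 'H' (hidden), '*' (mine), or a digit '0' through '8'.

H H H H H H
H H H H H H
H H H H H H
H H H * H H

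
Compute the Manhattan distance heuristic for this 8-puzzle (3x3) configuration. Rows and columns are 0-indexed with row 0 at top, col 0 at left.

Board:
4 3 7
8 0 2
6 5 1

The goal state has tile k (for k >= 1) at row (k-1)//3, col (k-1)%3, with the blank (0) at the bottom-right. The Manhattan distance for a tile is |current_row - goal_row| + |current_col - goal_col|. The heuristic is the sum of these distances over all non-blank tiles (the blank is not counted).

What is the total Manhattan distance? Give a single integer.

Tile 4: at (0,0), goal (1,0), distance |0-1|+|0-0| = 1
Tile 3: at (0,1), goal (0,2), distance |0-0|+|1-2| = 1
Tile 7: at (0,2), goal (2,0), distance |0-2|+|2-0| = 4
Tile 8: at (1,0), goal (2,1), distance |1-2|+|0-1| = 2
Tile 2: at (1,2), goal (0,1), distance |1-0|+|2-1| = 2
Tile 6: at (2,0), goal (1,2), distance |2-1|+|0-2| = 3
Tile 5: at (2,1), goal (1,1), distance |2-1|+|1-1| = 1
Tile 1: at (2,2), goal (0,0), distance |2-0|+|2-0| = 4
Sum: 1 + 1 + 4 + 2 + 2 + 3 + 1 + 4 = 18

Answer: 18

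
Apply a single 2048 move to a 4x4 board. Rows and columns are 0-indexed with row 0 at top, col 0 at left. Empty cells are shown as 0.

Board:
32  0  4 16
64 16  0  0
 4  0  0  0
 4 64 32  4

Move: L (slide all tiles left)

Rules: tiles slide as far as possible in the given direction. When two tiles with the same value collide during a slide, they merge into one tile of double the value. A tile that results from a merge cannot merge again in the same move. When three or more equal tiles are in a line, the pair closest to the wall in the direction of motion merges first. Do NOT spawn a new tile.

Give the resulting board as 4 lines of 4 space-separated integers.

Answer: 32  4 16  0
64 16  0  0
 4  0  0  0
 4 64 32  4

Derivation:
Slide left:
row 0: [32, 0, 4, 16] -> [32, 4, 16, 0]
row 1: [64, 16, 0, 0] -> [64, 16, 0, 0]
row 2: [4, 0, 0, 0] -> [4, 0, 0, 0]
row 3: [4, 64, 32, 4] -> [4, 64, 32, 4]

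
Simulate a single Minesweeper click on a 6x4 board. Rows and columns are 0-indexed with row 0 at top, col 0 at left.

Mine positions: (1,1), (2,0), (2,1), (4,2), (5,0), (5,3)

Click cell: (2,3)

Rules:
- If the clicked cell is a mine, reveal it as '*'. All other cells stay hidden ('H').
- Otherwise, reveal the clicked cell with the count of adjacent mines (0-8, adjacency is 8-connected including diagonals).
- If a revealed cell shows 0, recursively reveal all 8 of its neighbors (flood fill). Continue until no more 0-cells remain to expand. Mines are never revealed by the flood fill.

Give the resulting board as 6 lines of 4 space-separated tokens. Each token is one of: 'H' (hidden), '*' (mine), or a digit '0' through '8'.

H H 1 0
H H 2 0
H H 2 0
H H 2 1
H H H H
H H H H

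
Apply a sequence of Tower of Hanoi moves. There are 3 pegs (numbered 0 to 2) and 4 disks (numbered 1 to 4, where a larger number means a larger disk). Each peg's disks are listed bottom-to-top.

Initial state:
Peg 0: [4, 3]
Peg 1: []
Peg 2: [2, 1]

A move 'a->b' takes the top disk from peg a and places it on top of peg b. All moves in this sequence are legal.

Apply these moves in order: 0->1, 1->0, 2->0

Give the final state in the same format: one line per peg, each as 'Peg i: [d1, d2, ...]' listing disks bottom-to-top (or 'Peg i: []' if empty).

Answer: Peg 0: [4, 3, 1]
Peg 1: []
Peg 2: [2]

Derivation:
After move 1 (0->1):
Peg 0: [4]
Peg 1: [3]
Peg 2: [2, 1]

After move 2 (1->0):
Peg 0: [4, 3]
Peg 1: []
Peg 2: [2, 1]

After move 3 (2->0):
Peg 0: [4, 3, 1]
Peg 1: []
Peg 2: [2]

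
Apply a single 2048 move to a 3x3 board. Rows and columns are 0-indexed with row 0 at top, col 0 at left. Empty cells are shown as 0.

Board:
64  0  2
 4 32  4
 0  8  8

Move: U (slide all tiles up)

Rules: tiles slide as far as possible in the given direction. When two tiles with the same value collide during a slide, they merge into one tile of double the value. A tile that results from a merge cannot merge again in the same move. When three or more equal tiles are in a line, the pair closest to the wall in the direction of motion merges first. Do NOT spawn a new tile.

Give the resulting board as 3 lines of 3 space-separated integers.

Slide up:
col 0: [64, 4, 0] -> [64, 4, 0]
col 1: [0, 32, 8] -> [32, 8, 0]
col 2: [2, 4, 8] -> [2, 4, 8]

Answer: 64 32  2
 4  8  4
 0  0  8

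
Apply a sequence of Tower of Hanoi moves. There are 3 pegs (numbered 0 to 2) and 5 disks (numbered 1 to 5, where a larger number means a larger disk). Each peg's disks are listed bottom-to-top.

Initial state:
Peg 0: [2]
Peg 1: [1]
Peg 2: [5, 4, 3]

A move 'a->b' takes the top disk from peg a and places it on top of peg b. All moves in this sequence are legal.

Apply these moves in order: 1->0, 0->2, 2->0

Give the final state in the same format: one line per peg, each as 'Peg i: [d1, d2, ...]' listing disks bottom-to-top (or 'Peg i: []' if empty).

After move 1 (1->0):
Peg 0: [2, 1]
Peg 1: []
Peg 2: [5, 4, 3]

After move 2 (0->2):
Peg 0: [2]
Peg 1: []
Peg 2: [5, 4, 3, 1]

After move 3 (2->0):
Peg 0: [2, 1]
Peg 1: []
Peg 2: [5, 4, 3]

Answer: Peg 0: [2, 1]
Peg 1: []
Peg 2: [5, 4, 3]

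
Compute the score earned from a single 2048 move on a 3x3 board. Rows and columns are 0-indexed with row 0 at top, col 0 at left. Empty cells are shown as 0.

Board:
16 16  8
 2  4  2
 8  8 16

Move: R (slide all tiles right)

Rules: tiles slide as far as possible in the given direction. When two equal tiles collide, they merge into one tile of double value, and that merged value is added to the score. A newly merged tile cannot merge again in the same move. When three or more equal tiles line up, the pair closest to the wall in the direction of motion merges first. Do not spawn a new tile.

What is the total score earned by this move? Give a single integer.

Answer: 48

Derivation:
Slide right:
row 0: [16, 16, 8] -> [0, 32, 8]  score +32 (running 32)
row 1: [2, 4, 2] -> [2, 4, 2]  score +0 (running 32)
row 2: [8, 8, 16] -> [0, 16, 16]  score +16 (running 48)
Board after move:
 0 32  8
 2  4  2
 0 16 16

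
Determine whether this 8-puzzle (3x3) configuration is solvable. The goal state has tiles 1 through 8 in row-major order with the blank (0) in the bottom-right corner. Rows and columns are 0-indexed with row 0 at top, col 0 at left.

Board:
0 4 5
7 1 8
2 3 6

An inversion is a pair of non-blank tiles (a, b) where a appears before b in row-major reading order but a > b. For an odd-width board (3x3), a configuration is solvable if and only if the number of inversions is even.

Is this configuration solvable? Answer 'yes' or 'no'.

Inversions (pairs i<j in row-major order where tile[i] > tile[j] > 0): 13
13 is odd, so the puzzle is not solvable.

Answer: no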